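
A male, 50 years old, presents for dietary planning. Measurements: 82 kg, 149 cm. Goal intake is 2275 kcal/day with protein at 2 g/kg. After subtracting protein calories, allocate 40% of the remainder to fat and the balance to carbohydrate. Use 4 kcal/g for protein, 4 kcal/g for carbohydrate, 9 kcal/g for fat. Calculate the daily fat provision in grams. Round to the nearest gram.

Protein = 2 × 82 = 164 g → 164 × 4 = 656 kcal.
Non-protein calories = 2275 − 656 = 1619 kcal.
Fat: 40% × 1619 = 647.6 kcal; carbohydrate: 971.4 kcal.
Fat: 647.6 kcal ÷ 9 kcal/g = 71.9556 g.

72 g/day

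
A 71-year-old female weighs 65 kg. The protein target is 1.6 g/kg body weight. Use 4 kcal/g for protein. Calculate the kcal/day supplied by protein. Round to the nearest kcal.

Protein = 1.6 g/kg × 65 kg = 104 g/day.
Protein energy = 104 g × 4 kcal/g = 416 kcal/day.

416 kcal/day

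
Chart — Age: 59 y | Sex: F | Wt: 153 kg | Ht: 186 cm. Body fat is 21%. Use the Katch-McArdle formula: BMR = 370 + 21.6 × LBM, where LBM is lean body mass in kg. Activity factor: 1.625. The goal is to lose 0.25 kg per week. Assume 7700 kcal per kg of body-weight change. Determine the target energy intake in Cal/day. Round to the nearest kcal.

LBM = 153 × (1 − 0.21) = 120.87 kg. Katch-McArdle: BMR = 370 + 21.6 × 120.87 = 2980.792 kcal/day.
TEE = 2980.792 × 1.625 = 4843.787 kcal/day.
Required daily deficit = 0.25 × 7700 ÷ 7 = 275 kcal/day.
Target intake = 4843.787 − 275 = 4568.787 kcal/day.

4569 Cal/day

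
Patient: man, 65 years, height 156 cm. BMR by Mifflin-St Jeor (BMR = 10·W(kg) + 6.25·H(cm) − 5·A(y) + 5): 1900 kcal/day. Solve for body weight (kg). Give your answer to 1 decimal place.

124.5 kg

1900 = 10·W + 6.25(156) − 5(65) + 5
10·W = 1900 − 655 = 1245, so W = 124.5 kg.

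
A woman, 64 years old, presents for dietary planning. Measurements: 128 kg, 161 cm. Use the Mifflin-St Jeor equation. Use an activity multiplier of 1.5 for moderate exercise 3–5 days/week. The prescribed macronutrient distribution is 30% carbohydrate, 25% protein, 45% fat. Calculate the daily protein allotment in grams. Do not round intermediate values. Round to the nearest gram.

Mifflin-St Jeor (female): BMR = 10(128) + 6.25(161) − 5(64) − 161 = 1280 + 1006.25 − 320 − 161 = 1805.25 kcal/day.
TEE = 1805.25 × 1.5 = 2707.875 kcal/day.
Protein energy = 25% × 2707.875 = 676.9688 kcal.
Protein = 676.9688 ÷ 4 kcal/g = 169.2422 g.

169 g/day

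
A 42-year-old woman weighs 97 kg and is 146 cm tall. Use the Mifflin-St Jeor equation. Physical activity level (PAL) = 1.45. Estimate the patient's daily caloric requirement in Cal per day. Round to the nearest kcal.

2192 Cal per day

Mifflin-St Jeor (female): BMR = 10(97) + 6.25(146) − 5(42) − 161 = 970 + 912.5 − 210 − 161 = 1511.5 kcal/day.
TEE = BMR × activity factor = 1511.5 × 1.45 = 2191.675 kcal/day.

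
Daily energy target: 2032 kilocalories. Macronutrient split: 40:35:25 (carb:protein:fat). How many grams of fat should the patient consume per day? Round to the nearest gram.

Fat energy = 25% × 2032 = 508 kcal.
At 9 kcal/g: 508 ÷ 9 = 56.4444 g.

56 g/day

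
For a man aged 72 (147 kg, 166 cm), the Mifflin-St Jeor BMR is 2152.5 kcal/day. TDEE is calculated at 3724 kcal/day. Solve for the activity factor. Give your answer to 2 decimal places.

Activity factor = TEE ÷ BMR = 3724 ÷ 2152.5 = 1.73.

1.73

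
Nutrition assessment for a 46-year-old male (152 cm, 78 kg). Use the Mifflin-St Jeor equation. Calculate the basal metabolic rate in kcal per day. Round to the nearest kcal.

1505 kcal per day

Mifflin-St Jeor (male): BMR = 10(78) + 6.25(152) − 5(46) + 5 = 780 + 950 − 230 + 5 = 1505 kcal/day.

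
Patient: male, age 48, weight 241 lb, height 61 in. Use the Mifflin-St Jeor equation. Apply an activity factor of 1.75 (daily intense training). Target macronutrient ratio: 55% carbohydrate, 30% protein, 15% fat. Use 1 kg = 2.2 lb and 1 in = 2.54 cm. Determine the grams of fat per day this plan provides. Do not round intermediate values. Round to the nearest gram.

53 g/day

Convert to metric: weight = 241 ÷ 2.2 = 109.5455 kg; height = 61 × 2.54 = 154.94 cm.
Mifflin-St Jeor (male): BMR = 10(109.5455) + 6.25(154.94) − 5(48) + 5 = 1095.4545 + 968.375 − 240 + 5 = 1828.8295 kcal/day.
TEE = 1828.8295 × 1.75 = 3200.4517 kcal/day.
Fat energy = 15% × 3200.4517 = 480.0678 kcal.
Fat = 480.0678 ÷ 9 kcal/g = 53.3409 g.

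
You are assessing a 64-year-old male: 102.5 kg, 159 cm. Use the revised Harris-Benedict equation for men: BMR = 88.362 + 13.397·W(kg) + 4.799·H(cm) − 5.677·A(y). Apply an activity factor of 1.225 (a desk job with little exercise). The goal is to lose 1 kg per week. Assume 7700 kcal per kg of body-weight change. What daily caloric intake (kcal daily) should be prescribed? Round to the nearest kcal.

Harris-Benedict: BMR = 88.362 + 13.397(102.5) + 4.799(159) − 5.677(64) = 1861.2675 kcal/day.
TEE = 1861.2675 × 1.225 = 2280.0527 kcal/day.
Required daily deficit = 1 × 7700 ÷ 7 = 1100 kcal/day.
Target intake = 2280.0527 − 1100 = 1180.0527 kcal/day.

1180 kcal daily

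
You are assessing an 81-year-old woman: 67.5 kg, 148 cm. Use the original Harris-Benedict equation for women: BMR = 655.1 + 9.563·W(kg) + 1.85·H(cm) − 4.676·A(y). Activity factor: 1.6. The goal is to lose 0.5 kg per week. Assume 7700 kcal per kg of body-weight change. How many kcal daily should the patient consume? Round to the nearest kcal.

1363 kcal daily

Harris-Benedict: BMR = 655.1 + 9.563(67.5) + 1.85(148) − 4.676(81) = 1195.6465 kcal/day.
TEE = 1195.6465 × 1.6 = 1913.0344 kcal/day.
Required daily deficit = 0.5 × 7700 ÷ 7 = 550 kcal/day.
Target intake = 1913.0344 − 550 = 1363.0344 kcal/day.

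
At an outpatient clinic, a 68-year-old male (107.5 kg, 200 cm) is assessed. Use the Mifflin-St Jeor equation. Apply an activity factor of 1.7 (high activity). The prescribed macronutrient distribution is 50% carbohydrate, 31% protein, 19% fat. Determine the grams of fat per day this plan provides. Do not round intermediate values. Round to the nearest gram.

Mifflin-St Jeor (male): BMR = 10(107.5) + 6.25(200) − 5(68) + 5 = 1075 + 1250 − 340 + 5 = 1990 kcal/day.
TEE = 1990 × 1.7 = 3383 kcal/day.
Fat energy = 19% × 3383 = 642.77 kcal.
Fat = 642.77 ÷ 9 kcal/g = 71.4189 g.

71 g/day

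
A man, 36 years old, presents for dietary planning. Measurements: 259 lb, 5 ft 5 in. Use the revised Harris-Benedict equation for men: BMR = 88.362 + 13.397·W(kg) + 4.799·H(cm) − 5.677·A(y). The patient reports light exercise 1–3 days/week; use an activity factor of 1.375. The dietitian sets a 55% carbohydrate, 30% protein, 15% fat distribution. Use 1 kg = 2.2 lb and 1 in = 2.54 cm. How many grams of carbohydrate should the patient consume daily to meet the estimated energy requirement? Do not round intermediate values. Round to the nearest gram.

Convert to metric: weight = 259 ÷ 2.2 = 117.7273 kg; height = (5×12 + 5) × 2.54 = 65 × 2.54 = 165.1 cm.
Harris-Benedict: BMR = 88.362 + 13.397(117.7273) + 4.799(165.1) − 5.677(36) = 2253.4972 kcal/day.
TEE = 2253.4972 × 1.375 = 3098.5586 kcal/day.
Carbohydrate energy = 55% × 3098.5586 = 1704.2072 kcal.
Carbohydrate = 1704.2072 ÷ 4 kcal/g = 426.0518 g.

426 g/day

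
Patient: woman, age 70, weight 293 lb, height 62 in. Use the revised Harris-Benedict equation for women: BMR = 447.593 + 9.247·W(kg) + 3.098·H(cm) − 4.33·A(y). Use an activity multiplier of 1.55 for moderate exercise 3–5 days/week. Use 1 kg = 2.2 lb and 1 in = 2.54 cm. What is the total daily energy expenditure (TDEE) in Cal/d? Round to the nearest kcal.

Convert to metric: weight = 293 ÷ 2.2 = 133.1818 kg; height = 62 × 2.54 = 157.48 cm.
Harris-Benedict: BMR = 447.593 + 9.247(133.1818) + 3.098(157.48) − 4.33(70) = 1863.8983 kcal/day.
TEE = BMR × activity factor = 1863.8983 × 1.55 = 2889.0424 kcal/day.

2889 Cal/d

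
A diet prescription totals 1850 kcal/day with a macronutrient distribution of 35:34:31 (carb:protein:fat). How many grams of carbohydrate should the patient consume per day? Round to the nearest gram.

Carbohydrate energy = 35% × 1850 = 647.5 kcal.
At 4 kcal/g: 647.5 ÷ 4 = 161.875 g.

162 g/day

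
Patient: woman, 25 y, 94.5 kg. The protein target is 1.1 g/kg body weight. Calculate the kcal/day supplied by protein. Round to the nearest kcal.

416 kcal/day

Protein = 1.1 g/kg × 94.5 kg = 103.95 g/day.
Protein energy = 103.95 g × 4 kcal/g = 415.8 kcal/day.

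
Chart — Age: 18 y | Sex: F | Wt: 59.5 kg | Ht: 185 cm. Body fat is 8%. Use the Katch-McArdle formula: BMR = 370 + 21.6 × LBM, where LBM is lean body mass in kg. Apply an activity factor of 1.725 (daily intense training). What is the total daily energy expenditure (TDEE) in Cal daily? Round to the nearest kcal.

2678 Cal daily

LBM = 59.5 × (1 − 0.08) = 54.74 kg. Katch-McArdle: BMR = 370 + 21.6 × 54.74 = 1552.384 kcal/day.
TEE = BMR × activity factor = 1552.384 × 1.725 = 2677.8624 kcal/day.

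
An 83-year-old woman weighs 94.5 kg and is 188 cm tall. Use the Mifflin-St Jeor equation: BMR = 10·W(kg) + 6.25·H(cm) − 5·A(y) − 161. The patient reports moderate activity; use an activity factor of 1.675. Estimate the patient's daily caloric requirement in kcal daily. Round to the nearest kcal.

Mifflin-St Jeor (female): BMR = 10(94.5) + 6.25(188) − 5(83) − 161 = 945 + 1175 − 415 − 161 = 1544 kcal/day.
TEE = BMR × activity factor = 1544 × 1.675 = 2586.2 kcal/day.

2586 kcal daily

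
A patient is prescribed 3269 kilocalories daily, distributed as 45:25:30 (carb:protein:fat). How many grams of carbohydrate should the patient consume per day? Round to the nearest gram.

368 g/day

Carbohydrate energy = 45% × 3269 = 1471.05 kcal.
At 4 kcal/g: 1471.05 ÷ 4 = 367.7625 g.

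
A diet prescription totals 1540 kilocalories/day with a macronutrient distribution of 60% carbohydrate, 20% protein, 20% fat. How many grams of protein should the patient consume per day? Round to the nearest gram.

77 g/day

Protein energy = 20% × 1540 = 308 kcal.
At 4 kcal/g: 308 ÷ 4 = 77 g.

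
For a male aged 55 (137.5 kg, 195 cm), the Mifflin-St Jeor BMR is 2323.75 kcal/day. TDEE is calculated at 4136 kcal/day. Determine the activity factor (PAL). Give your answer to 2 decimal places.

Activity factor = TEE ÷ BMR = 4136 ÷ 2323.75 = 1.78.

1.78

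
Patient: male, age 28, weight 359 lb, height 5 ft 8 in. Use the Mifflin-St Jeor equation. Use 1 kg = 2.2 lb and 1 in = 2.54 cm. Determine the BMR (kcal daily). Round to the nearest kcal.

2576 kcal daily

Convert to metric: weight = 359 ÷ 2.2 = 163.1818 kg; height = (5×12 + 8) × 2.54 = 68 × 2.54 = 172.72 cm.
Mifflin-St Jeor (male): BMR = 10(163.1818) + 6.25(172.72) − 5(28) + 5 = 1631.8182 + 1079.5 − 140 + 5 = 2576.3182 kcal/day.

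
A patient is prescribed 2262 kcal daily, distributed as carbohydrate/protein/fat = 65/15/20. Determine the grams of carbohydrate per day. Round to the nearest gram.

368 g/day

Carbohydrate energy = 65% × 2262 = 1470.3 kcal.
At 4 kcal/g: 1470.3 ÷ 4 = 367.575 g.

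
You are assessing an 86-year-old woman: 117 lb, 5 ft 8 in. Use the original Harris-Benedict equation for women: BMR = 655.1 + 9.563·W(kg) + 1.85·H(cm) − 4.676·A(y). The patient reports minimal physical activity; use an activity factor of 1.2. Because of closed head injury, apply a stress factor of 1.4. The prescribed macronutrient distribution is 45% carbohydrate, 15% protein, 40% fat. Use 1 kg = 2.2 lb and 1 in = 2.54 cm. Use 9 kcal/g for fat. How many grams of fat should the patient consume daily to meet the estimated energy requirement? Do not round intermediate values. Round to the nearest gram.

81 g/day

Convert to metric: weight = 117 ÷ 2.2 = 53.1818 kg; height = (5×12 + 8) × 2.54 = 68 × 2.54 = 172.72 cm.
Harris-Benedict: BMR = 655.1 + 9.563(53.1818) + 1.85(172.72) − 4.676(86) = 1081.0737 kcal/day.
TEE = 1081.0737 × 1.2 = 1297.2885 kcal/day.
With stress factor 1.4: 1297.2885 × 1.4 = 1816.2039 kcal/day.
Fat energy = 40% × 1816.2039 = 726.4815 kcal.
Fat = 726.4815 ÷ 9 kcal/g = 80.7202 g.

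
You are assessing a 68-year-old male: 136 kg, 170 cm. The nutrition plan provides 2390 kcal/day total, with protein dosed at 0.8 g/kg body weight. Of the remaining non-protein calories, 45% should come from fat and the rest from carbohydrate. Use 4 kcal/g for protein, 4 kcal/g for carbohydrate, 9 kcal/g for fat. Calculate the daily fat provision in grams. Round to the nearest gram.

Protein = 0.8 × 136 = 108.8 g → 108.8 × 4 = 435.2 kcal.
Non-protein calories = 2390 − 435.2 = 1954.8 kcal.
Fat: 45% × 1954.8 = 879.66 kcal; carbohydrate: 1075.14 kcal.
Fat: 879.66 kcal ÷ 9 kcal/g = 97.74 g.

98 g/day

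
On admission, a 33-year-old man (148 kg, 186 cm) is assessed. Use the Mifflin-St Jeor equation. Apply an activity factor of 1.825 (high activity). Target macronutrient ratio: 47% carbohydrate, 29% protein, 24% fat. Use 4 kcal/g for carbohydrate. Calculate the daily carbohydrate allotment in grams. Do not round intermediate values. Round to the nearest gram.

532 g/day

Mifflin-St Jeor (male): BMR = 10(148) + 6.25(186) − 5(33) + 5 = 1480 + 1162.5 − 165 + 5 = 2482.5 kcal/day.
TEE = 2482.5 × 1.825 = 4530.5625 kcal/day.
Carbohydrate energy = 47% × 4530.5625 = 2129.3644 kcal.
Carbohydrate = 2129.3644 ÷ 4 kcal/g = 532.3411 g.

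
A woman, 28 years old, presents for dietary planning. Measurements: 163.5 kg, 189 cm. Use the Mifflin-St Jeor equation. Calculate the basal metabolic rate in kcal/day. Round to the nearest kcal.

Mifflin-St Jeor (female): BMR = 10(163.5) + 6.25(189) − 5(28) − 161 = 1635 + 1181.25 − 140 − 161 = 2515.25 kcal/day.

2515 kcal/day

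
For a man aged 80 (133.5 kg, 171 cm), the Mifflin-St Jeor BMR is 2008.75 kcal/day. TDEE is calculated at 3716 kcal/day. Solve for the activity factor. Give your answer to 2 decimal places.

Activity factor = TEE ÷ BMR = 3716 ÷ 2008.75 = 1.85.

1.85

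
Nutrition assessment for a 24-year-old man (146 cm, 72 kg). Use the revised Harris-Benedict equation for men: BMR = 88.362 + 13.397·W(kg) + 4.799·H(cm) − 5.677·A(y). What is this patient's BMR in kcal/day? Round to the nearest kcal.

1617 kcal/day

Harris-Benedict: BMR = 88.362 + 13.397(72) + 4.799(146) − 5.677(24) = 1617.352 kcal/day.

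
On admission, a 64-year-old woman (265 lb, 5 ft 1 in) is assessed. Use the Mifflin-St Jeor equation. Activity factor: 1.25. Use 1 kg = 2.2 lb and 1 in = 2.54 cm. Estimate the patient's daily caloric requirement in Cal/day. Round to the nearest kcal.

2115 Cal/day

Convert to metric: weight = 265 ÷ 2.2 = 120.4545 kg; height = (5×12 + 1) × 2.54 = 61 × 2.54 = 154.94 cm.
Mifflin-St Jeor (female): BMR = 10(120.4545) + 6.25(154.94) − 5(64) − 161 = 1204.5455 + 968.375 − 320 − 161 = 1691.9205 kcal/day.
TEE = BMR × activity factor = 1691.9205 × 1.25 = 2114.9006 kcal/day.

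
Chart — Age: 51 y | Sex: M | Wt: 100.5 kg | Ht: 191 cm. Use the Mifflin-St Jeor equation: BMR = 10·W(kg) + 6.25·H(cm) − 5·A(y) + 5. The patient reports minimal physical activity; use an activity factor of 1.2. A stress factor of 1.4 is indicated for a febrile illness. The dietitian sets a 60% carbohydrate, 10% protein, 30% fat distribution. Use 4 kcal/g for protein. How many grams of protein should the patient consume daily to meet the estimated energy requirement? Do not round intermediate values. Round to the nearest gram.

82 g/day

Mifflin-St Jeor (male): BMR = 10(100.5) + 6.25(191) − 5(51) + 5 = 1005 + 1193.75 − 255 + 5 = 1948.75 kcal/day.
TEE = 1948.75 × 1.2 = 2338.5 kcal/day.
With stress factor 1.4: 2338.5 × 1.4 = 3273.9 kcal/day.
Protein energy = 10% × 3273.9 = 327.39 kcal.
Protein = 327.39 ÷ 4 kcal/g = 81.8475 g.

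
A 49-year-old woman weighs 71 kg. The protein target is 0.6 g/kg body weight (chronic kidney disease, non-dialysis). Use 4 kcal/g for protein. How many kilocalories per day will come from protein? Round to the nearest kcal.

170 kcal/day

Protein = 0.6 g/kg × 71 kg = 42.6 g/day.
Protein energy = 42.6 g × 4 kcal/g = 170.4 kcal/day.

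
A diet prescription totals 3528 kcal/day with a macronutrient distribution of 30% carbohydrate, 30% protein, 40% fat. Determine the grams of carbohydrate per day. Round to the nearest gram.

Carbohydrate energy = 30% × 3528 = 1058.4 kcal.
At 4 kcal/g: 1058.4 ÷ 4 = 264.6 g.

265 g/day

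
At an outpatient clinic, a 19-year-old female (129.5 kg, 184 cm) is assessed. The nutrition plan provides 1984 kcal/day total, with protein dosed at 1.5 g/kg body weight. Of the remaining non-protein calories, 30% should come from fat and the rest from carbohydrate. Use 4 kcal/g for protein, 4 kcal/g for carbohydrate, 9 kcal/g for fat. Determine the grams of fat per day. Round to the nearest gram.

Protein = 1.5 × 129.5 = 194.25 g → 194.25 × 4 = 777 kcal.
Non-protein calories = 1984 − 777 = 1207 kcal.
Fat: 30% × 1207 = 362.1 kcal; carbohydrate: 844.9 kcal.
Fat: 362.1 kcal ÷ 9 kcal/g = 40.2333 g.

40 g/day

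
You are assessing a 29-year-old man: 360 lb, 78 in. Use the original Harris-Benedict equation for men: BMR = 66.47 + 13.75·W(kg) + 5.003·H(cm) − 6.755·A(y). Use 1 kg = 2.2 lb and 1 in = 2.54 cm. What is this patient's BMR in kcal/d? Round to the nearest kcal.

3112 kcal/d

Convert to metric: weight = 360 ÷ 2.2 = 163.6364 kg; height = 78 × 2.54 = 198.12 cm.
Harris-Benedict: BMR = 66.47 + 13.75(163.6364) + 5.003(198.12) − 6.755(29) = 3111.7694 kcal/day.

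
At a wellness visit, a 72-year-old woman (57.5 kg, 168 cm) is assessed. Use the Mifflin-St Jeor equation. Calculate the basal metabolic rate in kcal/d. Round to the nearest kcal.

Mifflin-St Jeor (female): BMR = 10(57.5) + 6.25(168) − 5(72) − 161 = 575 + 1050 − 360 − 161 = 1104 kcal/day.

1104 kcal/d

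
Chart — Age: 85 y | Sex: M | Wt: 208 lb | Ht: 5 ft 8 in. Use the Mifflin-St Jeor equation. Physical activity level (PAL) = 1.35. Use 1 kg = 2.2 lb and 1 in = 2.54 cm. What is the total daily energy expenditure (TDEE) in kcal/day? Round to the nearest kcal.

2167 kcal/day

Convert to metric: weight = 208 ÷ 2.2 = 94.5455 kg; height = (5×12 + 8) × 2.54 = 68 × 2.54 = 172.72 cm.
Mifflin-St Jeor (male): BMR = 10(94.5455) + 6.25(172.72) − 5(85) + 5 = 945.4545 + 1079.5 − 425 + 5 = 1604.9545 kcal/day.
TEE = BMR × activity factor = 1604.9545 × 1.35 = 2166.6886 kcal/day.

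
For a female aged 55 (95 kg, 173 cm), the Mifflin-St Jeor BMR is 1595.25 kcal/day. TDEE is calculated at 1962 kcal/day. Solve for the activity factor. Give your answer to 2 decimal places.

1.23

Activity factor = TEE ÷ BMR = 1962 ÷ 1595.25 = 1.23.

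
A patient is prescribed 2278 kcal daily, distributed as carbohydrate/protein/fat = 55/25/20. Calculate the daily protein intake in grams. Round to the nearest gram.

142 g/day

Protein energy = 25% × 2278 = 569.5 kcal.
At 4 kcal/g: 569.5 ÷ 4 = 142.375 g.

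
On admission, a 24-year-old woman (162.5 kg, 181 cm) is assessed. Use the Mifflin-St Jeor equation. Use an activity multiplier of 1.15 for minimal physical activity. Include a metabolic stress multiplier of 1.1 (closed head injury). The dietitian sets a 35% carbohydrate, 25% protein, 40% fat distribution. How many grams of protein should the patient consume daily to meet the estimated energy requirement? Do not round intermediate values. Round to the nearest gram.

196 g/day

Mifflin-St Jeor (female): BMR = 10(162.5) + 6.25(181) − 5(24) − 161 = 1625 + 1131.25 − 120 − 161 = 2475.25 kcal/day.
TEE = 2475.25 × 1.15 = 2846.5375 kcal/day.
With stress factor 1.1: 2846.5375 × 1.1 = 3131.1913 kcal/day.
Protein energy = 25% × 3131.1913 = 782.7978 kcal.
Protein = 782.7978 ÷ 4 kcal/g = 195.6995 g.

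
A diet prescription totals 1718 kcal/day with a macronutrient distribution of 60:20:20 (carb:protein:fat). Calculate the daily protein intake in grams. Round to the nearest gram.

Protein energy = 20% × 1718 = 343.6 kcal.
At 4 kcal/g: 343.6 ÷ 4 = 85.9 g.

86 g/day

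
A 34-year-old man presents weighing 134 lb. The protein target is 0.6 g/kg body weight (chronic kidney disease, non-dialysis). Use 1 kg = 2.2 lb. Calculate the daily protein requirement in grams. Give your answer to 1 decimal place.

Weight in kg = 134 ÷ 2.2 = 60.9091 kg.
Protein = 0.6 g/kg × 60.9091 kg = 36.5455 g/day.

36.5 g/day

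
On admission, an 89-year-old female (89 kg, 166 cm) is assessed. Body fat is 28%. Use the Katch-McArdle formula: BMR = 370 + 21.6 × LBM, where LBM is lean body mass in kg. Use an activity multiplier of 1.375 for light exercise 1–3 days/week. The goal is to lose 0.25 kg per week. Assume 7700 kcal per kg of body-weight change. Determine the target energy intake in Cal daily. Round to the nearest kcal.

2137 Cal daily

LBM = 89 × (1 − 0.28) = 64.08 kg. Katch-McArdle: BMR = 370 + 21.6 × 64.08 = 1754.128 kcal/day.
TEE = 1754.128 × 1.375 = 2411.926 kcal/day.
Required daily deficit = 0.25 × 7700 ÷ 7 = 275 kcal/day.
Target intake = 2411.926 − 275 = 2136.926 kcal/day.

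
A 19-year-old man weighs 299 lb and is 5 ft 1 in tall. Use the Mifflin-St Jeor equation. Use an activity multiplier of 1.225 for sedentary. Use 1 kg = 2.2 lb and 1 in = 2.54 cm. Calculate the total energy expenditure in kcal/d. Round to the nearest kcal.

2741 kcal/d

Convert to metric: weight = 299 ÷ 2.2 = 135.9091 kg; height = (5×12 + 1) × 2.54 = 61 × 2.54 = 154.94 cm.
Mifflin-St Jeor (male): BMR = 10(135.9091) + 6.25(154.94) − 5(19) + 5 = 1359.0909 + 968.375 − 95 + 5 = 2237.4659 kcal/day.
TEE = BMR × activity factor = 2237.4659 × 1.225 = 2740.8957 kcal/day.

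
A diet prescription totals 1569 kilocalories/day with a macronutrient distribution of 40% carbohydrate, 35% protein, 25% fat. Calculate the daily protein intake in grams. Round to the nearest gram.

137 g/day

Protein energy = 35% × 1569 = 549.15 kcal.
At 4 kcal/g: 549.15 ÷ 4 = 137.2875 g.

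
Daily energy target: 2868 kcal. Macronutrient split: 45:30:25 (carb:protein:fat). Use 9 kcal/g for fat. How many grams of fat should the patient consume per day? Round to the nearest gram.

80 g/day

Fat energy = 25% × 2868 = 717 kcal.
At 9 kcal/g: 717 ÷ 9 = 79.6667 g.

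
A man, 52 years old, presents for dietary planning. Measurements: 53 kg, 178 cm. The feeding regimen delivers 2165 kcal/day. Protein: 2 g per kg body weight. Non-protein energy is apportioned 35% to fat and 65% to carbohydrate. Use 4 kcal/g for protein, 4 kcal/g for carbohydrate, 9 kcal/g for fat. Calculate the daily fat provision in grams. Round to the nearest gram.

68 g/day

Protein = 2 × 53 = 106 g → 106 × 4 = 424 kcal.
Non-protein calories = 2165 − 424 = 1741 kcal.
Fat: 35% × 1741 = 609.35 kcal; carbohydrate: 1131.65 kcal.
Fat: 609.35 kcal ÷ 9 kcal/g = 67.7056 g.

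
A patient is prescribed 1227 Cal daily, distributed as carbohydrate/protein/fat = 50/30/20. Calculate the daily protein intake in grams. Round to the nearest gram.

92 g/day

Protein energy = 30% × 1227 = 368.1 kcal.
At 4 kcal/g: 368.1 ÷ 4 = 92.025 g.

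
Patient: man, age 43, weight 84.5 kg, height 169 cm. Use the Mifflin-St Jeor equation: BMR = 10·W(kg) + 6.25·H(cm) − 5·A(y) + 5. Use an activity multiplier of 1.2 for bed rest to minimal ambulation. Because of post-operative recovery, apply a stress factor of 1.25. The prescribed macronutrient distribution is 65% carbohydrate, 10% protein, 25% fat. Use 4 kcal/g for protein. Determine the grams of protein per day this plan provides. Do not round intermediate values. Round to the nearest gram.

63 g/day

Mifflin-St Jeor (male): BMR = 10(84.5) + 6.25(169) − 5(43) + 5 = 845 + 1056.25 − 215 + 5 = 1691.25 kcal/day.
TEE = 1691.25 × 1.2 = 2029.5 kcal/day.
With stress factor 1.25: 2029.5 × 1.25 = 2536.875 kcal/day.
Protein energy = 10% × 2536.875 = 253.6875 kcal.
Protein = 253.6875 ÷ 4 kcal/g = 63.4219 g.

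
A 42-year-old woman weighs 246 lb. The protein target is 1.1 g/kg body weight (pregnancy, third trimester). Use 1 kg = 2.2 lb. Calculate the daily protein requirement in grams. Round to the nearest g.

123 g/day

Weight in kg = 246 ÷ 2.2 = 111.8182 kg.
Protein = 1.1 g/kg × 111.8182 kg = 123 g/day.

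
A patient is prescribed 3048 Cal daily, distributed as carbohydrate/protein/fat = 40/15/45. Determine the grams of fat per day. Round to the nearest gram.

152 g/day

Fat energy = 45% × 3048 = 1371.6 kcal.
At 9 kcal/g: 1371.6 ÷ 9 = 152.4 g.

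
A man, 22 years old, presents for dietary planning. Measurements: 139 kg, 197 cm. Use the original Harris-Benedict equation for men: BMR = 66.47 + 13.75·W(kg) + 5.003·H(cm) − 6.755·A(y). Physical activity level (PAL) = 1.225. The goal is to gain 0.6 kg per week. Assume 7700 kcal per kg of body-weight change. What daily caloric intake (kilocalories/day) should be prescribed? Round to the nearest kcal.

Harris-Benedict: BMR = 66.47 + 13.75(139) + 5.003(197) − 6.755(22) = 2814.701 kcal/day.
TEE = 2814.701 × 1.225 = 3448.0087 kcal/day.
Required daily surplus = 0.6 × 7700 ÷ 7 = 660 kcal/day.
Target intake = 3448.0087 + 660 = 4108.0087 kcal/day.

4108 kilocalories/day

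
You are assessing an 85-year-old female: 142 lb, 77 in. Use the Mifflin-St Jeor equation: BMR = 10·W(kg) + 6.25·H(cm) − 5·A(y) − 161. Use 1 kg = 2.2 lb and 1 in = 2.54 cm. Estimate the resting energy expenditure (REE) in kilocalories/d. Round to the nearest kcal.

Convert to metric: weight = 142 ÷ 2.2 = 64.5455 kg; height = 77 × 2.54 = 195.58 cm.
Mifflin-St Jeor (female): BMR = 10(64.5455) + 6.25(195.58) − 5(85) − 161 = 645.4545 + 1222.375 − 425 − 161 = 1281.8295 kcal/day.

1282 kilocalories/d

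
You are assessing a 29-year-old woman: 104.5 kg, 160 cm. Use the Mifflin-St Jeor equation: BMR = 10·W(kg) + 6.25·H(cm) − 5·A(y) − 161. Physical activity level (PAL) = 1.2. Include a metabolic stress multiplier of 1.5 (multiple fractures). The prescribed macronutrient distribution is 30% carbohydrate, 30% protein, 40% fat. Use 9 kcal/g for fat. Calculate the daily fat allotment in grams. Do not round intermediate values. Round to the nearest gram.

Mifflin-St Jeor (female): BMR = 10(104.5) + 6.25(160) − 5(29) − 161 = 1045 + 1000 − 145 − 161 = 1739 kcal/day.
TEE = 1739 × 1.2 = 2086.8 kcal/day.
With stress factor 1.5: 2086.8 × 1.5 = 3130.2 kcal/day.
Fat energy = 40% × 3130.2 = 1252.08 kcal.
Fat = 1252.08 ÷ 9 kcal/g = 139.12 g.

139 g/day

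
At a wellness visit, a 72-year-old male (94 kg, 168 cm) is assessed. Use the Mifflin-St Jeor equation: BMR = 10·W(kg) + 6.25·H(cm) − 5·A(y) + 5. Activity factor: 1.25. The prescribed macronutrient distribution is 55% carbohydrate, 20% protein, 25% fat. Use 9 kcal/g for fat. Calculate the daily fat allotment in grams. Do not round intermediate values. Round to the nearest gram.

57 g/day

Mifflin-St Jeor (male): BMR = 10(94) + 6.25(168) − 5(72) + 5 = 940 + 1050 − 360 + 5 = 1635 kcal/day.
TEE = 1635 × 1.25 = 2043.75 kcal/day.
Fat energy = 25% × 2043.75 = 510.9375 kcal.
Fat = 510.9375 ÷ 9 kcal/g = 56.7708 g.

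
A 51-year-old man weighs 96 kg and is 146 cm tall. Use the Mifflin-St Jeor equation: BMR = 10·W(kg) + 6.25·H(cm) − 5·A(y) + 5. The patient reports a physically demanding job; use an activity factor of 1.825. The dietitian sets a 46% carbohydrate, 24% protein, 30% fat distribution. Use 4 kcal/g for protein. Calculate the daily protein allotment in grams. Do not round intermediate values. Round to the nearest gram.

178 g/day

Mifflin-St Jeor (male): BMR = 10(96) + 6.25(146) − 5(51) + 5 = 960 + 912.5 − 255 + 5 = 1622.5 kcal/day.
TEE = 1622.5 × 1.825 = 2961.0625 kcal/day.
Protein energy = 24% × 2961.0625 = 710.655 kcal.
Protein = 710.655 ÷ 4 kcal/g = 177.6638 g.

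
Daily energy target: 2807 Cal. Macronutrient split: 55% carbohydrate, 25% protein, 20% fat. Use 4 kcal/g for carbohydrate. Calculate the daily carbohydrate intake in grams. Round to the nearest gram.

386 g/day

Carbohydrate energy = 55% × 2807 = 1543.85 kcal.
At 4 kcal/g: 1543.85 ÷ 4 = 385.9625 g.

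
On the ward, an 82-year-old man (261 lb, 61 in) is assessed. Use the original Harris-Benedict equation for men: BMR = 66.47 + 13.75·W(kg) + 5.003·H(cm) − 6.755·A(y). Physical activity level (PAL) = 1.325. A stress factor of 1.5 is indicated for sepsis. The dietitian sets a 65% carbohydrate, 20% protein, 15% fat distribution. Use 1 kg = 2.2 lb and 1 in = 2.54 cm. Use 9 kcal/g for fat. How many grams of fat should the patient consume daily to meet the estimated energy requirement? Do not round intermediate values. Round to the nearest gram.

Convert to metric: weight = 261 ÷ 2.2 = 118.6364 kg; height = 61 × 2.54 = 154.94 cm.
Harris-Benedict: BMR = 66.47 + 13.75(118.6364) + 5.003(154.94) − 6.755(82) = 1918.9748 kcal/day.
TEE = 1918.9748 × 1.325 = 2542.6416 kcal/day.
With stress factor 1.5: 2542.6416 × 1.5 = 3813.9625 kcal/day.
Fat energy = 15% × 3813.9625 = 572.0944 kcal.
Fat = 572.0944 ÷ 9 kcal/g = 63.566 g.

64 g/day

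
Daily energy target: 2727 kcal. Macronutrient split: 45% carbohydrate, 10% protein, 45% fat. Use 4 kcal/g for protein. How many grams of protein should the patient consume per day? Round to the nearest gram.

Protein energy = 10% × 2727 = 272.7 kcal.
At 4 kcal/g: 272.7 ÷ 4 = 68.175 g.

68 g/day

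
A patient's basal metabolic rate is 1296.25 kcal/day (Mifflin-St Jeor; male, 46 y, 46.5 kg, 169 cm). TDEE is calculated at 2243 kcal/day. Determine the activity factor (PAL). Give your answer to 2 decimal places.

Activity factor = TEE ÷ BMR = 2243 ÷ 1296.25 = 1.73.

1.73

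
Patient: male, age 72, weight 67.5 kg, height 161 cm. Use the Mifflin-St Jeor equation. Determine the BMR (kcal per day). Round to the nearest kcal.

1326 kcal per day

Mifflin-St Jeor (male): BMR = 10(67.5) + 6.25(161) − 5(72) + 5 = 675 + 1006.25 − 360 + 5 = 1326.25 kcal/day.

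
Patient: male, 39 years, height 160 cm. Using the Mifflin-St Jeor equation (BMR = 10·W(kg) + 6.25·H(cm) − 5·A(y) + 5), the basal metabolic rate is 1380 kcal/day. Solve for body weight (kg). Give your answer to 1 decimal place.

57.0 kg

1380 = 10·W + 6.25(160) − 5(39) + 5
10·W = 1380 − 810 = 570, so W = 57 kg.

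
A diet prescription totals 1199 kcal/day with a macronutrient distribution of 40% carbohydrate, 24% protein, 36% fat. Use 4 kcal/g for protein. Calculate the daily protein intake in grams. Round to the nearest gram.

72 g/day

Protein energy = 24% × 1199 = 287.76 kcal.
At 4 kcal/g: 287.76 ÷ 4 = 71.94 g.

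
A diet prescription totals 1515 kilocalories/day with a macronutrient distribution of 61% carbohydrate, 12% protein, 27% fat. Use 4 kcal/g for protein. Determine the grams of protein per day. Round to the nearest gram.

45 g/day

Protein energy = 12% × 1515 = 181.8 kcal.
At 4 kcal/g: 181.8 ÷ 4 = 45.45 g.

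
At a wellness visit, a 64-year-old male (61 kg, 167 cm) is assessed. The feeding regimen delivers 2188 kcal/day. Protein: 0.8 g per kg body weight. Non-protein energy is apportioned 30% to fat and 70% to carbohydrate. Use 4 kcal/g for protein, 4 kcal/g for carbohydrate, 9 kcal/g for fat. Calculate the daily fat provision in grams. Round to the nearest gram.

66 g/day

Protein = 0.8 × 61 = 48.8 g → 48.8 × 4 = 195.2 kcal.
Non-protein calories = 2188 − 195.2 = 1992.8 kcal.
Fat: 30% × 1992.8 = 597.84 kcal; carbohydrate: 1394.96 kcal.
Fat: 597.84 kcal ÷ 9 kcal/g = 66.4267 g.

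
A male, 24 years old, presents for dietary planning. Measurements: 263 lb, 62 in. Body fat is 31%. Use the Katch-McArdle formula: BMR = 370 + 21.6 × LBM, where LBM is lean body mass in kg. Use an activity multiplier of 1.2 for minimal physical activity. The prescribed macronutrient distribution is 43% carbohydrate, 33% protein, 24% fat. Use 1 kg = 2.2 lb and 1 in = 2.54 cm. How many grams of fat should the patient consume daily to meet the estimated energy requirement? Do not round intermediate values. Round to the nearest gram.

Convert to metric: weight = 263 ÷ 2.2 = 119.5455 kg; height = 62 × 2.54 = 157.48 cm.
LBM = 119.5455 × (1 − 0.31) = 82.4864 kg. Katch-McArdle: BMR = 370 + 21.6 × 82.4864 = 2151.7055 kcal/day.
TEE = 2151.7055 × 1.2 = 2582.0465 kcal/day.
Fat energy = 24% × 2582.0465 = 619.6912 kcal.
Fat = 619.6912 ÷ 9 kcal/g = 68.8546 g.

69 g/day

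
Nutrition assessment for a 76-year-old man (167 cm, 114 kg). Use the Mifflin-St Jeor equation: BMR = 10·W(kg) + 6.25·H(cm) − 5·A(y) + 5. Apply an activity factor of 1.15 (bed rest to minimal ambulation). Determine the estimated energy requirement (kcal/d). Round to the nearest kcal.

Mifflin-St Jeor (male): BMR = 10(114) + 6.25(167) − 5(76) + 5 = 1140 + 1043.75 − 380 + 5 = 1808.75 kcal/day.
TEE = BMR × activity factor = 1808.75 × 1.15 = 2080.0625 kcal/day.

2080 kcal/d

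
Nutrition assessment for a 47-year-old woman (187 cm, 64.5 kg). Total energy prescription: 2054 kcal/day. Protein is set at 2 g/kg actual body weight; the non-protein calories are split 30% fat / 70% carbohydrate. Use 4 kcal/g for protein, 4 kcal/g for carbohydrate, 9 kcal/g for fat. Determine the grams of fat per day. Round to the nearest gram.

51 g/day

Protein = 2 × 64.5 = 129 g → 129 × 4 = 516 kcal.
Non-protein calories = 2054 − 516 = 1538 kcal.
Fat: 30% × 1538 = 461.4 kcal; carbohydrate: 1076.6 kcal.
Fat: 461.4 kcal ÷ 9 kcal/g = 51.2667 g.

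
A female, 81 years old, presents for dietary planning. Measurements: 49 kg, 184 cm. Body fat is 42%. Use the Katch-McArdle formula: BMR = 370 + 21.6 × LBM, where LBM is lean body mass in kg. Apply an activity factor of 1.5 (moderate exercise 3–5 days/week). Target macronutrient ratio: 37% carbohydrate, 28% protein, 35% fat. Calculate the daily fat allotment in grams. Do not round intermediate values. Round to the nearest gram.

LBM = 49 × (1 − 0.42) = 28.42 kg. Katch-McArdle: BMR = 370 + 21.6 × 28.42 = 983.872 kcal/day.
TEE = 983.872 × 1.5 = 1475.808 kcal/day.
Fat energy = 35% × 1475.808 = 516.5328 kcal.
Fat = 516.5328 ÷ 9 kcal/g = 57.3925 g.

57 g/day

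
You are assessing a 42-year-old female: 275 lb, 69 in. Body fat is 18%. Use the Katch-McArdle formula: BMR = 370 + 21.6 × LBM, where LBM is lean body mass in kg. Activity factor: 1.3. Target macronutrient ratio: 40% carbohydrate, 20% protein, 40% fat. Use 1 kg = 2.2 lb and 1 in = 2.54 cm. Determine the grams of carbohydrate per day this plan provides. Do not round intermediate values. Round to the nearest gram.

Convert to metric: weight = 275 ÷ 2.2 = 125 kg; height = 69 × 2.54 = 175.26 cm.
LBM = 125 × (1 − 0.18) = 102.5 kg. Katch-McArdle: BMR = 370 + 21.6 × 102.5 = 2584 kcal/day.
TEE = 2584 × 1.3 = 3359.2 kcal/day.
Carbohydrate energy = 40% × 3359.2 = 1343.68 kcal.
Carbohydrate = 1343.68 ÷ 4 kcal/g = 335.92 g.

336 g/day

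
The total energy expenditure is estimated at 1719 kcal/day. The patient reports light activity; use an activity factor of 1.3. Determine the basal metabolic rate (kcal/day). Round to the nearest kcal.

1322 kcal/day

BMR = TEE ÷ activity factor = 1719 ÷ 1.3 = 1322.3077 kcal/day.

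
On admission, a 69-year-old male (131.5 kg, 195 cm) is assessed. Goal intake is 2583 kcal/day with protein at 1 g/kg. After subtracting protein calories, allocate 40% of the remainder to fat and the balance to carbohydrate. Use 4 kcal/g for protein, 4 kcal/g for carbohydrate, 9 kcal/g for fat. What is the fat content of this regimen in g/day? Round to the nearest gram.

91 g/day

Protein = 1 × 131.5 = 131.5 g → 131.5 × 4 = 526 kcal.
Non-protein calories = 2583 − 526 = 2057 kcal.
Fat: 40% × 2057 = 822.8 kcal; carbohydrate: 1234.2 kcal.
Fat: 822.8 kcal ÷ 9 kcal/g = 91.4222 g.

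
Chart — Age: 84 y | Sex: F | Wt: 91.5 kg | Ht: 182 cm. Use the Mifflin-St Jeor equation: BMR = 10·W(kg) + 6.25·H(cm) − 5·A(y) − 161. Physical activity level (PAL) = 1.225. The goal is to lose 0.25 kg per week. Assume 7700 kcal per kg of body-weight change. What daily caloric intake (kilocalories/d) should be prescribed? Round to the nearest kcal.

Mifflin-St Jeor (female): BMR = 10(91.5) + 6.25(182) − 5(84) − 161 = 915 + 1137.5 − 420 − 161 = 1471.5 kcal/day.
TEE = 1471.5 × 1.225 = 1802.5875 kcal/day.
Required daily deficit = 0.25 × 7700 ÷ 7 = 275 kcal/day.
Target intake = 1802.5875 − 275 = 1527.5875 kcal/day.

1528 kilocalories/d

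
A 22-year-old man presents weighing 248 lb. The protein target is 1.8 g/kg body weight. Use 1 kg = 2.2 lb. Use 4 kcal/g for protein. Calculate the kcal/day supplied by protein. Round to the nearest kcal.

Weight in kg = 248 ÷ 2.2 = 112.7273 kg.
Protein = 1.8 g/kg × 112.7273 kg = 202.9091 g/day.
Protein energy = 202.9091 g × 4 kcal/g = 811.6364 kcal/day.

812 kcal/day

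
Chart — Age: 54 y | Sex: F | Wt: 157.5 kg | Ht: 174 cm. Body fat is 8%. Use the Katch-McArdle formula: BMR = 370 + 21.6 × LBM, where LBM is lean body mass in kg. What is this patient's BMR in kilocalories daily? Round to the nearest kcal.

LBM = 157.5 × (1 − 0.08) = 144.9 kg. Katch-McArdle: BMR = 370 + 21.6 × 144.9 = 3499.84 kcal/day.

3500 kilocalories daily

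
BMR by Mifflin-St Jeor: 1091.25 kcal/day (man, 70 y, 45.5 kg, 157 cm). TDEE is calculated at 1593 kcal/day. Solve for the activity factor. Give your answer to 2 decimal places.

1.46

Activity factor = TEE ÷ BMR = 1593 ÷ 1091.25 = 1.46.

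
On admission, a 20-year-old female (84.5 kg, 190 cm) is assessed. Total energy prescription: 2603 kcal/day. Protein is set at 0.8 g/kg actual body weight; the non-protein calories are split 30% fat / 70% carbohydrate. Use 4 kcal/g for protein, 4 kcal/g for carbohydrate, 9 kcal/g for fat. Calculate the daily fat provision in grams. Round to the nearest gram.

78 g/day

Protein = 0.8 × 84.5 = 67.6 g → 67.6 × 4 = 270.4 kcal.
Non-protein calories = 2603 − 270.4 = 2332.6 kcal.
Fat: 30% × 2332.6 = 699.78 kcal; carbohydrate: 1632.82 kcal.
Fat: 699.78 kcal ÷ 9 kcal/g = 77.7533 g.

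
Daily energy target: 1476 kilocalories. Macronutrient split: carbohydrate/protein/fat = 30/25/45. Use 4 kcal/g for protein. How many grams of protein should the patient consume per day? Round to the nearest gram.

92 g/day

Protein energy = 25% × 1476 = 369 kcal.
At 4 kcal/g: 369 ÷ 4 = 92.25 g.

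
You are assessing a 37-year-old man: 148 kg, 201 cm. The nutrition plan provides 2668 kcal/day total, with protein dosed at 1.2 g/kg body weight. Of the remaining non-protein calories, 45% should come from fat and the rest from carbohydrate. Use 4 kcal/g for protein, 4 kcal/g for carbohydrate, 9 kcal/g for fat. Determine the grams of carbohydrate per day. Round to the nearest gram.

269 g/day

Protein = 1.2 × 148 = 177.6 g → 177.6 × 4 = 710.4 kcal.
Non-protein calories = 2668 − 710.4 = 1957.6 kcal.
Fat: 45% × 1957.6 = 880.92 kcal; carbohydrate: 1076.68 kcal.
Carbohydrate: 1076.68 kcal ÷ 4 kcal/g = 269.17 g.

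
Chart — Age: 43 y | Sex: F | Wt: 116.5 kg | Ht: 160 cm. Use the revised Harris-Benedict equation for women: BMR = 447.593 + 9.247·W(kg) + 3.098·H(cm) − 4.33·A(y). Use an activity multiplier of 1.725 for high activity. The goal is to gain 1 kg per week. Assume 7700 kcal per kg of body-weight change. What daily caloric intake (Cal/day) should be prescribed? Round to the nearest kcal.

Harris-Benedict: BMR = 447.593 + 9.247(116.5) + 3.098(160) − 4.33(43) = 1834.3585 kcal/day.
TEE = 1834.3585 × 1.725 = 3164.2684 kcal/day.
Required daily surplus = 1 × 7700 ÷ 7 = 1100 kcal/day.
Target intake = 3164.2684 + 1100 = 4264.2684 kcal/day.

4264 Cal/day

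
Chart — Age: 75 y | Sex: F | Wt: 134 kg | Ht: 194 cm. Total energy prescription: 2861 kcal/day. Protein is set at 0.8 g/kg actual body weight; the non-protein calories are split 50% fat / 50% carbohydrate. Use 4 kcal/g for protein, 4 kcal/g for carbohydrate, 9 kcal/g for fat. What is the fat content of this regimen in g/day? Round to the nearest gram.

Protein = 0.8 × 134 = 107.2 g → 107.2 × 4 = 428.8 kcal.
Non-protein calories = 2861 − 428.8 = 2432.2 kcal.
Fat: 50% × 2432.2 = 1216.1 kcal; carbohydrate: 1216.1 kcal.
Fat: 1216.1 kcal ÷ 9 kcal/g = 135.1222 g.

135 g/day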